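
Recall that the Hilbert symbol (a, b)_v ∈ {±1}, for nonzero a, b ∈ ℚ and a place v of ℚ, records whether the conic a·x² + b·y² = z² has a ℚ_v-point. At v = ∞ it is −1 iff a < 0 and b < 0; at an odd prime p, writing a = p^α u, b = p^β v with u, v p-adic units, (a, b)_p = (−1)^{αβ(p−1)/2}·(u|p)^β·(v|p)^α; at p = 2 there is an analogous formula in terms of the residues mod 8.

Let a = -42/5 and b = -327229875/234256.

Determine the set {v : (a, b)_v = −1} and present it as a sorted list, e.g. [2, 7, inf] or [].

[2, 5, 19, inf]

Mod squares: a ≡ -210, b ≡ -1995. Check v ∈ {∞, 2, 3, 5, 7, 11, 19}.
v=19: a=19^0·(≡3), b=19^1·(≡4) mod 19; (3|19)=-1, (4|19)=+1; (−1)^{0·1·9}·(-1)^1·(+1)^0 = -1.
v=7: a=7^1·(≡3), b=7^1·(≡2) mod 7; (3|7)=-1, (2|7)=+1; (−1)^{1·1·3}·(-1)^1·(+1)^1 = +1.
v=5: a=5^-1·(≡3), b=5^3·(≡1) mod 5; (3|5)=-1, (1|5)=+1; (−1)^{-1·3·2}·(-1)^3·(+1)^-1 = -1.
v=11: a=11^0·(≡7), b=11^-4·(≡10) mod 11; (7|11)=-1, (10|11)=-1; (−1)^{0·-4·5}·(-1)^-4·(-1)^0 = +1.
v=3: a=3^1·(≡2), b=3^9·(≡1) mod 3; (2|3)=-1, (1|3)=+1; (−1)^{1·9·1}·(-1)^9·(+1)^1 = +1.
v=2: v_2(a)=1, v_2(b)=-4; units ≡ 7, 5 (mod 8); ε·ε+αω+βω = 1·0+1·1+-4·0 ≡ 1  ⇒  (a,b)_2 = -1.
v=∞: -210 < 0 and -1995 < 0  ⇒  (a,b)_∞ = -1.
Ram(-210, -1995) = {2, 5, 19, ∞}; no ℚ_2-point on the conic.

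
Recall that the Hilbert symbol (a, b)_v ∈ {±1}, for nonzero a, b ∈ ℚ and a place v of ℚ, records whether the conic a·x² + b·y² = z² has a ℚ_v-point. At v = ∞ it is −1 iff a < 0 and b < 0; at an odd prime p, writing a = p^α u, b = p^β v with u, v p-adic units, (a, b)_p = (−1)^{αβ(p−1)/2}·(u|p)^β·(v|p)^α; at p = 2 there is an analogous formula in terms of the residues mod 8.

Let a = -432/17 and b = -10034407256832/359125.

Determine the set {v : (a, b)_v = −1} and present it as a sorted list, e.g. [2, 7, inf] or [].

Mod squares: a ≡ -51, b ≡ -1151495. Check v ∈ {∞, 2, 3, 5, 7, 13, 17, 19, 23, 31}.
v=17: a=17^-1·(≡10), b=17^-1·(≡11) mod 17; (10|17)=-1, (11|17)=-1; (−1)^{-1·-1·8}·(-1)^-1·(-1)^-1 = +1.
v=13: a=13^0·(≡9), b=13^-2·(≡7) mod 13; (9|13)=+1, (7|13)=-1; (−1)^{0·-2·6}·(+1)^-2·(-1)^0 = +1.
v=5: a=5^0·(≡4), b=5^-3·(≡1) mod 5; (4|5)=+1, (1|5)=+1; (−1)^{0·-3·2}·(+1)^-3·(+1)^0 = +1.
v=3: a=3^3·(≡1), b=3^10·(≡1) mod 3; (1|3)=+1, (1|3)=+1; (−1)^{3·10·1}·(+1)^10·(+1)^3 = +1.
v=31: a=31^0·(≡22), b=31^1·(≡26) mod 31; (22|31)=-1, (26|31)=-1; (−1)^{0·1·15}·(-1)^1·(-1)^0 = -1.
v=23: a=23^0·(≡3), b=23^1·(≡9) mod 23; (3|23)=+1, (9|23)=+1; (−1)^{0·1·11}·(+1)^1·(+1)^0 = +1.
v=7: a=7^0·(≡3), b=7^2·(≡6) mod 7; (3|7)=-1, (6|7)=-1; (−1)^{0·2·3}·(-1)^2·(-1)^0 = +1.
v=2: v_2(a)=4, v_2(b)=8; units ≡ 5, 1 (mod 8); ε·ε+αω+βω = 0·0+4·0+8·1 ≡ 0  ⇒  (a,b)_2 = +1.
v=∞: -51 < 0 and -1151495 < 0  ⇒  (a,b)_∞ = -1.
v=19: a=19^0·(≡7), b=19^1·(≡1) mod 19; (7|19)=+1, (1|19)=+1; (−1)^{0·1·9}·(+1)^1·(+1)^0 = +1.
Ram(-51, -1151495) = {31, ∞}; no ℚ_31-point on the conic.

[31, inf]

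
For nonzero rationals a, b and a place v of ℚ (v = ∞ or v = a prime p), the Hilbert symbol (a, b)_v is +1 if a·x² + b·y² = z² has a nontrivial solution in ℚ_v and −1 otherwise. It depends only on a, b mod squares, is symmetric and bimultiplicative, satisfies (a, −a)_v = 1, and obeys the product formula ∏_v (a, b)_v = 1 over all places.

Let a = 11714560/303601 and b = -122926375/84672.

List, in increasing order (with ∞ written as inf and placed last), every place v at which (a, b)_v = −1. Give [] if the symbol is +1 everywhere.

[2, 11]

Mod squares: a ≡ 715, b ≡ -165. Check v ∈ {∞, 2, 3, 5, 7, 11, 13, 19, 23, 29}.
v=19: a=19^-2·(≡3), b=19^0·(≡9) mod 19; (3|19)=-1, (9|19)=+1; (−1)^{-2·0·9}·(-1)^0·(+1)^-2 = +1.
v=3: a=3^0·(≡1), b=3^-3·(≡2) mod 3; (1|3)=+1, (2|3)=-1; (−1)^{0·-3·1}·(+1)^-3·(-1)^0 = +1.
v=13: a=13^1·(≡1), b=13^2·(≡9) mod 13; (1|13)=+1, (9|13)=+1; (−1)^{1·2·6}·(+1)^2·(+1)^1 = +1.
v=5: a=5^1·(≡2), b=5^3·(≡2) mod 5; (2|5)=-1, (2|5)=-1; (−1)^{1·3·2}·(-1)^3·(-1)^1 = +1.
v=7: a=7^0·(≡1), b=7^-2·(≡5) mod 7; (1|7)=+1, (5|7)=-1; (−1)^{0·-2·3}·(+1)^-2·(-1)^0 = +1.
v=∞: 715 > 0 and -165 < 0  ⇒  (a,b)_∞ = +1.
v=2: v_2(a)=14, v_2(b)=-6; units ≡ 3, 3 (mod 8); ε·ε+αω+βω = 1·1+14·1+-6·1 ≡ 1  ⇒  (a,b)_2 = -1.
v=23: a=23^0·(≡16), b=23^2·(≡7) mod 23; (16|23)=+1, (7|23)=-1; (−1)^{0·2·11}·(+1)^2·(-1)^0 = +1.
v=11: a=11^1·(≡6), b=11^1·(≡10) mod 11; (6|11)=-1, (10|11)=-1; (−1)^{1·1·5}·(-1)^1·(-1)^1 = -1.
v=29: a=29^-2·(≡3), b=29^0·(≡20) mod 29; (3|29)=-1, (20|29)=+1; (−1)^{-2·0·14}·(-1)^0·(+1)^-2 = +1.
(715, -165 / ℚ) ramifies at {2, 11}: a division algebra.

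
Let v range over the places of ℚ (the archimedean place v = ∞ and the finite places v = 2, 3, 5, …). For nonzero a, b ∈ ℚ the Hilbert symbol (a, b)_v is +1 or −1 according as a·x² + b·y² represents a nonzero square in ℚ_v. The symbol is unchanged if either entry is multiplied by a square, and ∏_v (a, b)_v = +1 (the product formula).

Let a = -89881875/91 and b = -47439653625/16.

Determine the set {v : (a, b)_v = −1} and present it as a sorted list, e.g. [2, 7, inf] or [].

(a, b) ≡ (-1729, -250705) mod (ℚ^×)²; places V = {2, 3, 5, 7, 13, 19, 29, ∞}.
(a,b)_∞: sgn(-1729)=−, sgn(-250705)=−, so -1.
(a,b)_13: α=-1, u≡3; β=1, v≡6 (mod 13); (3|13)=+1, (6|13)=-1; sign (−1)^0·+1^1·-1^-1 = -1.
(a,b)_3: α=2, u≡2; β=2, v≡2 (mod 3); (2|3)=-1, (2|3)=-1; sign (−1)^0·-1^2·-1^2 = +1.
(a,b)_2: α=0, β=-4; u≡7, v≡7 (mod 8); ε(u)ε(v)=1·1, αω(v)=0·0, βω(u)=-4·0; sum ≡ 1  ⇒  -1.
(a,b)_29: α=2, u≡12; β=3, v≡14 (mod 29); (12|29)=-1, (14|29)=-1; sign (−1)^0·-1^3·-1^2 = -1.
(a,b)_7: α=-1, u≡6; β=1, v≡2 (mod 7); (6|7)=-1, (2|7)=+1; sign (−1)^1·-1^1·+1^-1 = +1.
(a,b)_5: α=4, u≡4; β=3, v≡1 (mod 5); (4|5)=+1, (1|5)=+1; sign (−1)^0·+1^3·+1^4 = +1.
(a,b)_19: α=1, u≡6; β=1, v≡12 (mod 19); (6|19)=+1, (12|19)=-1; sign (−1)^1·+1^1·-1^1 = +1.
Ram(-1729, -250705) = {2, 13, 29, ∞}; no ℚ_2-point on the conic.

[2, 13, 29, inf]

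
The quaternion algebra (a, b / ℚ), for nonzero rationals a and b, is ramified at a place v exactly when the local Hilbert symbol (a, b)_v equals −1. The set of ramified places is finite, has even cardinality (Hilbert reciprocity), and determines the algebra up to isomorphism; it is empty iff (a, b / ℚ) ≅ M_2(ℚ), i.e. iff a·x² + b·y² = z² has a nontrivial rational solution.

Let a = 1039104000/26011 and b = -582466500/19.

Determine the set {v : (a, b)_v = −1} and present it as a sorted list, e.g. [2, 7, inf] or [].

(a, b) ≡ (85690, -7315) mod (ℚ^×)²; places V = {2, 3, 5, 7, 11, 19, 37, 41, ∞}.
(a,b)_41: α=1, u≡37; β=2, v≡6 (mod 41); (37|41)=+1, (6|41)=-1; sign (−1)^0·+1^2·-1^1 = -1.
(a,b)_37: α=-2, u≡29; β=0, v≡12 (mod 37); (29|37)=-1, (12|37)=+1; sign (−1)^0·-1^0·+1^-2 = +1.
(a,b)_3: α=2, u≡1; β=2, v≡2 (mod 3); (1|3)=+1, (2|3)=-1; sign (−1)^0·+1^2·-1^2 = +1.
(a,b)_2: α=11, β=2; u≡5, v≡5 (mod 8); ε(u)ε(v)=0·0, αω(v)=11·1, βω(u)=2·1; sum ≡ 1  ⇒  -1.
(a,b)_5: α=3, u≡2; β=3, v≡2 (mod 5); (2|5)=-1, (2|5)=-1; sign (−1)^0·-1^3·-1^3 = +1.
(a,b)_∞: sgn(85690)=+, sgn(-7315)=−, so +1.
(a,b)_11: α=1, u≡10; β=1, v≡10 (mod 11); (10|11)=-1, (10|11)=-1; sign (−1)^1·-1^1·-1^1 = -1.
(a,b)_7: α=0, u≡3; β=1, v≡5 (mod 7); (3|7)=-1, (5|7)=-1; sign (−1)^0·-1^1·-1^0 = -1.
(a,b)_19: α=-1, u≡4; β=-1, v≡8 (mod 19); (4|19)=+1, (8|19)=-1; sign (−1)^1·+1^-1·-1^-1 = +1.
(85690, -7315 / ℚ) ramifies at {2, 7, 11, 41}: a division algebra.

[2, 7, 11, 41]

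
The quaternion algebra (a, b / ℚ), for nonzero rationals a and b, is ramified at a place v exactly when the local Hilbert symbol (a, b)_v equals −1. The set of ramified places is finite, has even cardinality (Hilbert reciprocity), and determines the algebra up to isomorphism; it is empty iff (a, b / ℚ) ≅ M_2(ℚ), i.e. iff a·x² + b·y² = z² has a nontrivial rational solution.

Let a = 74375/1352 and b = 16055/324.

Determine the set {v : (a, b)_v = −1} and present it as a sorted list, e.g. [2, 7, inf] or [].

Mod squares: a ≡ 238, b ≡ 95. Check v ∈ {∞, 2, 3, 5, 7, 13, 17, 19}.
v=19: a=19^0·(≡3), b=19^1·(≡9) mod 19; (3|19)=-1, (9|19)=+1; (−1)^{0·1·9}·(-1)^1·(+1)^0 = -1.
v=3: a=3^0·(≡1), b=3^-4·(≡2) mod 3; (1|3)=+1, (2|3)=-1; (−1)^{0·-4·1}·(+1)^-4·(-1)^0 = +1.
v=∞: 238 > 0 and 95 > 0  ⇒  (a,b)_∞ = +1.
v=7: a=7^1·(≡6), b=7^0·(≡2) mod 7; (6|7)=-1, (2|7)=+1; (−1)^{1·0·3}·(-1)^0·(+1)^1 = +1.
v=5: a=5^4·(≡2), b=5^1·(≡4) mod 5; (2|5)=-1, (4|5)=+1; (−1)^{4·1·2}·(-1)^1·(+1)^4 = -1.
v=2: v_2(a)=-3, v_2(b)=-2; units ≡ 7, 7 (mod 8); ε·ε+αω+βω = 1·1+-3·0+-2·0 ≡ 1  ⇒  (a,b)_2 = -1.
v=13: a=13^-2·(≡10), b=13^2·(≡9) mod 13; (10|13)=+1, (9|13)=+1; (−1)^{-2·2·6}·(+1)^2·(+1)^-2 = +1.
v=17: a=17^1·(≡12), b=17^0·(≡7) mod 17; (12|17)=-1, (7|17)=-1; (−1)^{1·0·8}·(-1)^0·(-1)^1 = -1.
|Ram(238, 95)| = 4, even; anisotropic at {2, 5, 17, 19}.

[2, 5, 17, 19]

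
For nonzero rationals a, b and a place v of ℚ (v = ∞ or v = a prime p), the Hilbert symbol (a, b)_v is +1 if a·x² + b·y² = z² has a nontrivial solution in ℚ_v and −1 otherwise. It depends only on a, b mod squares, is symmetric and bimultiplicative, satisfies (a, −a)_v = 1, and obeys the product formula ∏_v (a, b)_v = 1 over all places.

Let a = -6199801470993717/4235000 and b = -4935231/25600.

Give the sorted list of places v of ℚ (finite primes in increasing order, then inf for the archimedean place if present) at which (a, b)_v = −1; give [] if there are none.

[29, inf]

Mod squares: a ≡ -24253222, b ≡ -31. Check v ∈ {∞, 2, 3, 5, 7, 11, 17, 19, 23, 29, 31, 41, 47}.
v=7: a=7^-1·(≡2), b=7^2·(≡4) mod 7; (2|7)=+1, (4|7)=+1; (−1)^{-1·2·3}·(+1)^2·(+1)^-1 = +1.
v=47: a=47^1·(≡34), b=47^0·(≡6) mod 47; (34|47)=+1, (6|47)=+1; (−1)^{1·0·23}·(+1)^0·(+1)^1 = +1.
v=17: a=17^4·(≡16), b=17^0·(≡6) mod 17; (16|17)=+1, (6|17)=-1; (−1)^{4·0·8}·(+1)^0·(-1)^4 = +1.
v=2: v_2(a)=-3, v_2(b)=-10; units ≡ 5, 1 (mod 8); ε·ε+αω+βω = 0·0+-3·0+-10·1 ≡ 0  ⇒  (a,b)_2 = +1.
v=3: a=3^4·(≡2), b=3^2·(≡2) mod 3; (2|3)=-1, (2|3)=-1; (−1)^{4·2·1}·(-1)^2·(-1)^4 = +1.
v=29: a=29^1·(≡20), b=29^0·(≡14) mod 29; (20|29)=+1, (14|29)=-1; (−1)^{1·0·14}·(+1)^0·(-1)^1 = -1.
v=11: a=11^-2·(≡2), b=11^0·(≡6) mod 11; (2|11)=-1, (6|11)=-1; (−1)^{-2·0·5}·(-1)^0·(-1)^-2 = +1.
v=41: a=41^1·(≡22), b=41^0·(≡9) mod 41; (22|41)=-1, (9|41)=+1; (−1)^{1·0·20}·(-1)^0·(+1)^1 = +1.
v=∞: -24253222 < 0 and -31 < 0  ⇒  (a,b)_∞ = -1.
v=31: a=31^1·(≡2), b=31^1·(≡13) mod 31; (2|31)=+1, (13|31)=-1; (−1)^{1·1·15}·(+1)^1·(-1)^1 = +1.
v=5: a=5^-4·(≡3), b=5^-2·(≡1) mod 5; (3|5)=-1, (1|5)=+1; (−1)^{-4·-2·2}·(-1)^-2·(+1)^-4 = +1.
v=19: a=19^0·(≡14), b=19^2·(≡4) mod 19; (14|19)=-1, (4|19)=+1; (−1)^{0·2·9}·(-1)^2·(+1)^0 = +1.
v=23: a=23^2·(≡4), b=23^0·(≡17) mod 23; (4|23)=+1, (17|23)=-1; (−1)^{2·0·11}·(+1)^0·(-1)^2 = +1.
(-24253222, -31 / ℚ) ramifies at {29, ∞}: a division algebra.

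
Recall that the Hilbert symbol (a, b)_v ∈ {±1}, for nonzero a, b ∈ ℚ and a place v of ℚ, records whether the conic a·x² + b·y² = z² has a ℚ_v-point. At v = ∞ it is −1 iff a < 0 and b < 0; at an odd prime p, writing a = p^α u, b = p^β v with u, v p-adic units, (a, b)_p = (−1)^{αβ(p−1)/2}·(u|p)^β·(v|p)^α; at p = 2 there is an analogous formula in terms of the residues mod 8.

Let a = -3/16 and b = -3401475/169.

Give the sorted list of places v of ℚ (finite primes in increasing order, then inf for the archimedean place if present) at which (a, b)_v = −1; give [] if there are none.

[11, inf]

Mod squares: a ≡ -3, b ≡ -136059. Check v ∈ {∞, 2, 3, 5, 7, 11, 13, 19, 31}.
v=13: a=13^0·(≡12), b=13^-2·(≡1) mod 13; (12|13)=+1, (1|13)=+1; (−1)^{0·-2·6}·(+1)^-2·(+1)^0 = +1.
v=5: a=5^0·(≡2), b=5^2·(≡4) mod 5; (2|5)=-1, (4|5)=+1; (−1)^{0·2·2}·(-1)^2·(+1)^0 = +1.
v=∞: -3 < 0 and -136059 < 0  ⇒  (a,b)_∞ = -1.
v=31: a=31^0·(≡25), b=31^1·(≡21) mod 31; (25|31)=+1, (21|31)=-1; (−1)^{0·1·15}·(+1)^1·(-1)^0 = +1.
v=2: v_2(a)=-4, v_2(b)=0; units ≡ 5, 5 (mod 8); ε·ε+αω+βω = 0·0+-4·1+0·1 ≡ 0  ⇒  (a,b)_2 = +1.
v=3: a=3^1·(≡2), b=3^1·(≡1) mod 3; (2|3)=-1, (1|3)=+1; (−1)^{1·1·1}·(-1)^1·(+1)^1 = +1.
v=19: a=19^0·(≡1), b=19^1·(≡13) mod 19; (1|19)=+1, (13|19)=-1; (−1)^{0·1·9}·(+1)^1·(-1)^0 = +1.
v=11: a=11^0·(≡6), b=11^1·(≡10) mod 11; (6|11)=-1, (10|11)=-1; (−1)^{0·1·5}·(-1)^1·(-1)^0 = -1.
v=7: a=7^0·(≡2), b=7^1·(≡1) mod 7; (2|7)=+1, (1|7)=+1; (−1)^{0·1·3}·(+1)^1·(+1)^0 = +1.
(-3, -136059 / ℚ) ramifies at {11, ∞}: a division algebra.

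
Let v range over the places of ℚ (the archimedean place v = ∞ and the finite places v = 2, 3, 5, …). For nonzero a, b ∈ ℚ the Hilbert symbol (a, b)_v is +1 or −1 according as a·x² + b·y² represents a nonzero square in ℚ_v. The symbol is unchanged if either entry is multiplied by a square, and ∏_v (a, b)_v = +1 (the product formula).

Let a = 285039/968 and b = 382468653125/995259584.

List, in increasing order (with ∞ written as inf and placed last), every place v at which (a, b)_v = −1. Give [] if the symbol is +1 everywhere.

[2, 5]

Mod squares: a ≡ 782, b ≡ 55. Check v ∈ {∞, 2, 3, 5, 11, 13, 17, 23, 29, 37, 41}.
v=11: a=11^-2·(≡5), b=11^-1·(≡1) mod 11; (5|11)=+1, (1|11)=+1; (−1)^{-2·-1·5}·(+1)^-1·(+1)^-2 = +1.
v=37: a=37^0·(≡17), b=37^2·(≡15) mod 37; (17|37)=-1, (15|37)=-1; (−1)^{0·2·18}·(-1)^2·(-1)^0 = +1.
v=5: a=5^0·(≡3), b=5^5·(≡1) mod 5; (3|5)=-1, (1|5)=+1; (−1)^{0·5·2}·(-1)^5·(+1)^0 = -1.
v=3: a=3^6·(≡2), b=3^0·(≡1) mod 3; (2|3)=-1, (1|3)=+1; (−1)^{6·0·1}·(-1)^0·(+1)^6 = +1.
v=2: v_2(a)=-3, v_2(b)=-6; units ≡ 7, 7 (mod 8); ε·ε+αω+βω = 1·1+-3·0+-6·0 ≡ 1  ⇒  (a,b)_2 = -1.
v=23: a=23^1·(≡21), b=23^2·(≡3) mod 23; (21|23)=-1, (3|23)=+1; (−1)^{1·2·11}·(-1)^2·(+1)^1 = +1.
v=13: a=13^0·(≡11), b=13^2·(≡9) mod 13; (11|13)=-1, (9|13)=+1; (−1)^{0·2·6}·(-1)^2·(+1)^0 = +1.
v=17: a=17^1·(≡12), b=17^0·(≡15) mod 17; (12|17)=-1, (15|17)=+1; (−1)^{1·0·8}·(-1)^0·(+1)^1 = +1.
v=41: a=41^0·(≡38), b=41^-2·(≡3) mod 41; (38|41)=-1, (3|41)=-1; (−1)^{0·-2·20}·(-1)^-2·(-1)^0 = +1.
v=∞: 782 > 0 and 55 > 0  ⇒  (a,b)_∞ = +1.
v=29: a=29^0·(≡13), b=29^-2·(≡12) mod 29; (13|29)=+1, (12|29)=-1; (−1)^{0·-2·14}·(+1)^-2·(-1)^0 = +1.
(782, 55 / ℚ) ramifies at {2, 5}: a division algebra.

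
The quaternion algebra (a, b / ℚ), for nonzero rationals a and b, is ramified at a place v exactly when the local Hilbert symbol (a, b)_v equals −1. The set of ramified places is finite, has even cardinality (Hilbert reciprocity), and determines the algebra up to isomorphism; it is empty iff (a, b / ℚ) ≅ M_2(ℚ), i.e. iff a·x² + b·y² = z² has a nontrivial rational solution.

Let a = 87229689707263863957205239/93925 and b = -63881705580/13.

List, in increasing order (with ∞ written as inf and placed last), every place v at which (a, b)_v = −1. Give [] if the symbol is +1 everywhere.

[5, 23, 31, 41]

Mod squares: a ≡ 2131467, b ≡ -1715830935. Check v ∈ {∞, 2, 3, 5, 7, 11, 13, 17, 23, 29, 31, 41, 43}.
v=2: v_2(a)=0, v_2(b)=2; units ≡ 3, 1 (mod 8); ε·ε+αω+βω = 1·0+0·0+2·1 ≡ 0  ⇒  (a,b)_2 = +1.
v=23: a=23^0·(≡15), b=23^1·(≡18) mod 23; (15|23)=-1, (18|23)=+1; (−1)^{0·1·11}·(-1)^1·(+1)^0 = -1.
v=29: a=29^2·(≡24), b=29^0·(≡25) mod 29; (24|29)=+1, (25|29)=+1; (−1)^{2·0·14}·(+1)^0·(+1)^2 = +1.
v=∞: 2131467 > 0 and -1715830935 < 0  ⇒  (a,b)_∞ = +1.
v=17: a=17^-2·(≡6), b=17^0·(≡13) mod 17; (6|17)=-1, (13|17)=+1; (−1)^{-2·0·8}·(-1)^0·(+1)^-2 = +1.
v=31: a=31^3·(≡17), b=31^1·(≡23) mod 31; (17|31)=-1, (23|31)=-1; (−1)^{3·1·15}·(-1)^1·(-1)^3 = -1.
v=41: a=41^3·(≡5), b=41^1·(≡24) mod 41; (5|41)=+1, (24|41)=-1; (−1)^{3·1·20}·(+1)^1·(-1)^3 = -1.
v=11: a=11^2·(≡8), b=11^2·(≡6) mod 11; (8|11)=-1, (6|11)=-1; (−1)^{2·2·5}·(-1)^2·(-1)^2 = +1.
v=3: a=3^7·(≡2), b=3^1·(≡1) mod 3; (2|3)=-1, (1|3)=+1; (−1)^{7·1·1}·(-1)^1·(+1)^7 = +1.
v=43: a=43^3·(≡29), b=43^1·(≡10) mod 43; (29|43)=-1, (10|43)=+1; (−1)^{3·1·21}·(-1)^1·(+1)^3 = +1.
v=13: a=13^-1·(≡1), b=13^-1·(≡9) mod 13; (1|13)=+1, (9|13)=+1; (−1)^{-1·-1·6}·(+1)^-1·(+1)^-1 = +1.
v=5: a=5^-2·(≡2), b=5^1·(≡3) mod 5; (2|5)=-1, (3|5)=-1; (−1)^{-2·1·2}·(-1)^1·(-1)^-2 = -1.
v=7: a=7^4·(≡1), b=7^1·(≡1) mod 7; (1|7)=+1, (1|7)=+1; (−1)^{4·1·3}·(+1)^1·(+1)^4 = +1.
Ram(2131467, -1715830935) = {5, 23, 31, 41}; no ℚ_5-point on the conic.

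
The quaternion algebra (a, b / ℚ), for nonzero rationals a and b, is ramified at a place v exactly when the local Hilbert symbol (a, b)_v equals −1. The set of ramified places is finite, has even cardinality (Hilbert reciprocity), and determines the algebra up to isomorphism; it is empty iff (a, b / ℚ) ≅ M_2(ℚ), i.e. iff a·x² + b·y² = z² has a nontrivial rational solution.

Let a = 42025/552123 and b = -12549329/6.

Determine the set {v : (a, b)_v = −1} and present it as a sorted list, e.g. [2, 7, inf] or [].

[2, 19]

Mod squares: a ≡ 3, b ≡ -34086. Check v ∈ {∞, 2, 3, 5, 11, 13, 19, 23, 41, 47}.
v=23: a=23^0·(≡12), b=23^1·(≡1) mod 23; (12|23)=+1, (1|23)=+1; (−1)^{0·1·11}·(+1)^1·(+1)^0 = +1.
v=19: a=19^0·(≡8), b=19^1·(≡1) mod 19; (8|19)=-1, (1|19)=+1; (−1)^{0·1·9}·(-1)^1·(+1)^0 = -1.
v=47: a=47^0·(≡24), b=47^2·(≡1) mod 47; (24|47)=+1, (1|47)=+1; (−1)^{0·2·23}·(+1)^2·(+1)^0 = +1.
v=3: a=3^-3·(≡1), b=3^-1·(≡2) mod 3; (1|3)=+1, (2|3)=-1; (−1)^{-3·-1·1}·(+1)^-1·(-1)^-3 = +1.
v=41: a=41^2·(≡28), b=41^0·(≡26) mod 41; (28|41)=-1, (26|41)=-1; (−1)^{2·0·20}·(-1)^0·(-1)^2 = +1.
v=5: a=5^2·(≡2), b=5^0·(≡1) mod 5; (2|5)=-1, (1|5)=+1; (−1)^{2·0·2}·(-1)^0·(+1)^2 = +1.
v=∞: 3 > 0 and -34086 < 0  ⇒  (a,b)_∞ = +1.
v=2: v_2(a)=0, v_2(b)=-1; units ≡ 3, 5 (mod 8); ε·ε+αω+βω = 1·0+0·1+-1·1 ≡ 1  ⇒  (a,b)_2 = -1.
v=13: a=13^-2·(≡12), b=13^1·(≡10) mod 13; (12|13)=+1, (10|13)=+1; (−1)^{-2·1·6}·(+1)^1·(+1)^-2 = +1.
v=11: a=11^-2·(≡3), b=11^0·(≡9) mod 11; (3|11)=+1, (9|11)=+1; (−1)^{-2·0·5}·(+1)^0·(+1)^-2 = +1.
|Ram(3, -34086)| = 2, even; anisotropic at {2, 19}.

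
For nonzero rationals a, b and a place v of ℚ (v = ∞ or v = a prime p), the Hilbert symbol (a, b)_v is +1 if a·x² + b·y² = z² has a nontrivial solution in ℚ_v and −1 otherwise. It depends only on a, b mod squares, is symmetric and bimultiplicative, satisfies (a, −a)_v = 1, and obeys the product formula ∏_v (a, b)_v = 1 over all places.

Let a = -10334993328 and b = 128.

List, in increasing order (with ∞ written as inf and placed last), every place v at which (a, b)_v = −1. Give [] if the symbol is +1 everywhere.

[2, 37]

(a, b) ≡ (-593147, 2) mod (ℚ^×)²; places V = {2, 3, 11, 17, 23, 37, 41, ∞}.
(a,b)_3: α=2, u≡1; β=0, v≡2 (mod 3); (1|3)=+1, (2|3)=-1; sign (−1)^0·+1^0·-1^2 = +1.
(a,b)_17: α=1, u≡7; β=0, v≡9 (mod 17); (7|17)=-1, (9|17)=+1; sign (−1)^0·-1^0·+1^1 = +1.
(a,b)_∞: sgn(-593147)=−, sgn(2)=+, so +1.
(a,b)_2: α=4, β=7; u≡5, v≡1 (mod 8); ε(u)ε(v)=0·0, αω(v)=4·0, βω(u)=7·1; sum ≡ 1  ⇒  -1.
(a,b)_37: α=1, u≡30; β=0, v≡17 (mod 37); (30|37)=+1, (17|37)=-1; sign (−1)^0·+1^0·-1^1 = -1.
(a,b)_41: α=1, u≡35; β=0, v≡5 (mod 41); (35|41)=-1, (5|41)=+1; sign (−1)^0·-1^0·+1^1 = +1.
(a,b)_23: α=1, u≡14; β=0, v≡13 (mod 23); (14|23)=-1, (13|23)=+1; sign (−1)^0·-1^0·+1^1 = +1.
(a,b)_11: α=2, u≡6; β=0, v≡7 (mod 11); (6|11)=-1, (7|11)=-1; sign (−1)^0·-1^0·-1^2 = +1.
(-593147, 2 / ℚ) ramifies at {2, 37}: a division algebra.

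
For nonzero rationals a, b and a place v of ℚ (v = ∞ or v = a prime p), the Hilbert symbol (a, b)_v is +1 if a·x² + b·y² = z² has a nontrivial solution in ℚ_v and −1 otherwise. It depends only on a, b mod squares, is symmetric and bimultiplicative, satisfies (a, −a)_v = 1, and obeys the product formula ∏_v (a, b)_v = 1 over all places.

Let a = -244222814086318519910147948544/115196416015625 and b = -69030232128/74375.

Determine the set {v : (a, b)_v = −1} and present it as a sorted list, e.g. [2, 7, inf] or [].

(a, b) ≡ (-442, -9376367) mod (ℚ^×)²; places V = {2, 3, 5, 7, 11, 13, 17, 19, 29, ∞}.
(a,b)_3: α=14, u≡2; β=4, v≡1 (mod 3); (2|3)=-1, (1|3)=+1; sign (−1)^0·-1^4·+1^14 = +1.
(a,b)_∞: sgn(-442)=−, sgn(-9376367)=−, so -1.
(a,b)_11: α=2, u≡3; β=1, v≡5 (mod 11); (3|11)=+1, (5|11)=+1; sign (−1)^0·+1^1·+1^2 = +1.
(a,b)_17: α=-3, u≡2; β=-1, v≡6 (mod 17); (2|17)=+1, (6|17)=-1; sign (−1)^0·+1^-1·-1^-3 = -1.
(a,b)_13: α=9, u≡11; β=3, v≡11 (mod 13); (11|13)=-1, (11|13)=-1; sign (−1)^0·-1^3·-1^9 = +1.
(a,b)_2: α=17, β=6; u≡3, v≡1 (mod 8); ε(u)ε(v)=1·0, αω(v)=17·0, βω(u)=6·1; sum ≡ 0  ⇒  +1.
(a,b)_29: α=2, u≡1; β=1, v≡12 (mod 29); (1|29)=+1, (12|29)=-1; sign (−1)^0·+1^1·-1^2 = +1.
(a,b)_19: α=2, u≡14; β=1, v≡3 (mod 19); (14|19)=-1, (3|19)=-1; sign (−1)^0·-1^1·-1^2 = -1.
(a,b)_5: α=-10, u≡2; β=-4, v≡3 (mod 5); (2|5)=-1, (3|5)=-1; sign (−1)^0·-1^-4·-1^-10 = +1.
(a,b)_7: α=-4, u≡3; β=-1, v≡4 (mod 7); (3|7)=-1, (4|7)=+1; sign (−1)^0·-1^-1·+1^-4 = -1.
Ram(-442, -9376367) = {7, 17, 19, ∞}; no ℚ_7-point on the conic.

[7, 17, 19, inf]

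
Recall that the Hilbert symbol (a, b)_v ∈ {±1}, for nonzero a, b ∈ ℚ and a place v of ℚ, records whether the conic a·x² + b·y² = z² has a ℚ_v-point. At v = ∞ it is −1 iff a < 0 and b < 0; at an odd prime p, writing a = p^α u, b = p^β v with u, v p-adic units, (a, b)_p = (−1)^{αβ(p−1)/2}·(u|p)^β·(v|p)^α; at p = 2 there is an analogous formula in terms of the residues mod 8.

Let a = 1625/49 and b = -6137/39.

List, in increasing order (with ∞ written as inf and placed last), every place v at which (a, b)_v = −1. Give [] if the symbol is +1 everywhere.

Mod squares: a ≡ 65, b ≡ -663. Check v ∈ {∞, 2, 3, 5, 7, 13, 17, 19}.
v=2: v_2(a)=0, v_2(b)=0; units ≡ 1, 1 (mod 8); ε·ε+αω+βω = 0·0+0·0+0·0 ≡ 0  ⇒  (a,b)_2 = +1.
v=3: a=3^0·(≡2), b=3^-1·(≡1) mod 3; (2|3)=-1, (1|3)=+1; (−1)^{0·-1·1}·(-1)^-1·(+1)^0 = -1.
v=13: a=13^1·(≡6), b=13^-1·(≡4) mod 13; (6|13)=-1, (4|13)=+1; (−1)^{1·-1·6}·(-1)^-1·(+1)^1 = -1.
v=∞: 65 > 0 and -663 < 0  ⇒  (a,b)_∞ = +1.
v=5: a=5^3·(≡2), b=5^0·(≡2) mod 5; (2|5)=-1, (2|5)=-1; (−1)^{3·0·2}·(-1)^0·(-1)^3 = -1.
v=7: a=7^-2·(≡1), b=7^0·(≡4) mod 7; (1|7)=+1, (4|7)=+1; (−1)^{-2·0·3}·(+1)^0·(+1)^-2 = +1.
v=17: a=17^0·(≡12), b=17^1·(≡6) mod 17; (12|17)=-1, (6|17)=-1; (−1)^{0·1·8}·(-1)^1·(-1)^0 = -1.
v=19: a=19^0·(≡13), b=19^2·(≡2) mod 19; (13|19)=-1, (2|19)=-1; (−1)^{0·2·9}·(-1)^2·(-1)^0 = +1.
|Ram(65, -663)| = 4, even; anisotropic at {3, 5, 13, 17}.

[3, 5, 13, 17]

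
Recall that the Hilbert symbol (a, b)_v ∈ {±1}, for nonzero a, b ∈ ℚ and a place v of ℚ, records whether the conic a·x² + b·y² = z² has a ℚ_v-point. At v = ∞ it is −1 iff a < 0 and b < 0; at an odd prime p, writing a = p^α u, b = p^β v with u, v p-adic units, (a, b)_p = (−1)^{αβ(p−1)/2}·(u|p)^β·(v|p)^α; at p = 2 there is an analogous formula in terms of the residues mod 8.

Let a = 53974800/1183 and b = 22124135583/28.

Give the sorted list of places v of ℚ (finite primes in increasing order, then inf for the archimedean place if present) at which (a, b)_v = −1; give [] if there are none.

Mod squares: a ≡ 104951, b ≡ 17207661009. Check v ∈ {∞, 2, 3, 5, 7, 11, 13, 29, 31, 41, 43, 47}.
v=47: a=47^1·(≡12), b=47^1·(≡10) mod 47; (12|47)=+1, (10|47)=-1; (−1)^{1·1·23}·(+1)^1·(-1)^1 = +1.
v=3: a=3^2·(≡2), b=3^3·(≡1) mod 3; (2|3)=-1, (1|3)=+1; (−1)^{2·3·1}·(-1)^3·(+1)^2 = -1.
v=29: a=29^1·(≡13), b=29^1·(≡4) mod 29; (13|29)=+1, (4|29)=+1; (−1)^{1·1·14}·(+1)^1·(+1)^1 = +1.
v=41: a=41^0·(≡10), b=41^1·(≡34) mod 41; (10|41)=+1, (34|41)=-1; (−1)^{0·1·20}·(+1)^1·(-1)^0 = +1.
v=∞: 104951 > 0 and 17207661009 > 0  ⇒  (a,b)_∞ = +1.
v=11: a=11^1·(≡5), b=11^1·(≡5) mod 11; (5|11)=+1, (5|11)=+1; (−1)^{1·1·5}·(+1)^1·(+1)^1 = -1.
v=13: a=13^-2·(≡5), b=13^0·(≡2) mod 13; (5|13)=-1, (2|13)=-1; (−1)^{-2·0·6}·(-1)^0·(-1)^-2 = +1.
v=2: v_2(a)=4, v_2(b)=-2; units ≡ 7, 1 (mod 8); ε·ε+αω+βω = 1·0+4·0+-2·0 ≡ 0  ⇒  (a,b)_2 = +1.
v=5: a=5^2·(≡4), b=5^0·(≡1) mod 5; (4|5)=+1, (1|5)=+1; (−1)^{2·0·2}·(+1)^0·(+1)^2 = +1.
v=7: a=7^-1·(≡5), b=7^-1·(≡1) mod 7; (5|7)=-1, (1|7)=+1; (−1)^{-1·-1·3}·(-1)^-1·(+1)^-1 = +1.
v=43: a=43^0·(≡35), b=43^1·(≡20) mod 43; (35|43)=+1, (20|43)=-1; (−1)^{0·1·21}·(+1)^1·(-1)^0 = +1.
v=31: a=31^0·(≡16), b=31^1·(≡7) mod 31; (16|31)=+1, (7|31)=+1; (−1)^{0·1·15}·(+1)^1·(+1)^0 = +1.
|Ram(104951, 17207661009)| = 2, even; anisotropic at {3, 11}.

[3, 11]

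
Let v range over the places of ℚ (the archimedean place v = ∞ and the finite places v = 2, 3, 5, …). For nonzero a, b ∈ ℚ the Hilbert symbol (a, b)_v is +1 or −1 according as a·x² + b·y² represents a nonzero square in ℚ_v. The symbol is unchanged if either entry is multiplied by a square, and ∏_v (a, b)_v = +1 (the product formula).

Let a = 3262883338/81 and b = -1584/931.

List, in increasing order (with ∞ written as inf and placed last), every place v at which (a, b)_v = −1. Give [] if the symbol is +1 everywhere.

Mod squares: a ≡ 442, b ≡ -209. Check v ∈ {∞, 2, 3, 7, 11, 13, 17, 19}.
v=11: a=11^2·(≡7), b=11^1·(≡3) mod 11; (7|11)=-1, (3|11)=+1; (−1)^{2·1·5}·(-1)^1·(+1)^2 = -1.
v=3: a=3^-4·(≡1), b=3^2·(≡1) mod 3; (1|3)=+1, (1|3)=+1; (−1)^{-4·2·1}·(+1)^2·(+1)^-4 = +1.
v=2: v_2(a)=1, v_2(b)=4; units ≡ 5, 7 (mod 8); ε·ε+αω+βω = 0·1+1·0+4·1 ≡ 0  ⇒  (a,b)_2 = +1.
v=19: a=19^2·(≡5), b=19^-1·(≡8) mod 19; (5|19)=+1, (8|19)=-1; (−1)^{2·-1·9}·(+1)^-1·(-1)^2 = +1.
v=17: a=17^1·(≡1), b=17^0·(≡5) mod 17; (1|17)=+1, (5|17)=-1; (−1)^{1·0·8}·(+1)^0·(-1)^1 = -1.
v=∞: 442 > 0 and -209 < 0  ⇒  (a,b)_∞ = +1.
v=13: a=13^3·(≡7), b=13^0·(≡10) mod 13; (7|13)=-1, (10|13)=+1; (−1)^{3·0·6}·(-1)^0·(+1)^3 = +1.
v=7: a=7^0·(≡2), b=7^-2·(≡1) mod 7; (2|7)=+1, (1|7)=+1; (−1)^{0·-2·3}·(+1)^-2·(+1)^0 = +1.
|Ram(442, -209)| = 2, even; anisotropic at {11, 17}.

[11, 17]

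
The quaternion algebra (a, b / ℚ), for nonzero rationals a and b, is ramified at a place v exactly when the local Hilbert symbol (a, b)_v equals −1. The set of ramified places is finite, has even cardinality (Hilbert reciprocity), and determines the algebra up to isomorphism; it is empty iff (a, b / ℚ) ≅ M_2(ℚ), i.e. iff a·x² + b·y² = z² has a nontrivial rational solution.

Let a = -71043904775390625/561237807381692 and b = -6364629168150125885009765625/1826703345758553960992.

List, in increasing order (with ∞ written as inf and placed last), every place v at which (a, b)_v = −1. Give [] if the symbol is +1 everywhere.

[5, inf]

Mod squares: a ≡ -23, b ≡ -130. Check v ∈ {∞, 2, 3, 5, 7, 11, 13, 19, 23, 29}.
v=2: v_2(a)=-2, v_2(b)=-5; units ≡ 1, 7 (mod 8); ε·ε+αω+βω = 0·1+-2·0+-5·0 ≡ 0  ⇒  (a,b)_2 = +1.
v=19: a=19^0·(≡2), b=19^-2·(≡13) mod 19; (2|19)=-1, (13|19)=-1; (−1)^{0·-2·9}·(-1)^-2·(-1)^0 = +1.
v=29: a=29^-2·(≡25), b=29^-2·(≡12) mod 29; (25|29)=+1, (12|29)=-1; (−1)^{-2·-2·14}·(+1)^-2·(-1)^-2 = +1.
v=3: a=3^16·(≡1), b=3^22·(≡2) mod 3; (1|3)=+1, (2|3)=-1; (−1)^{16·22·1}·(+1)^22·(-1)^16 = +1.
v=11: a=11^0·(≡10), b=11^2·(≡6) mod 11; (10|11)=-1, (6|11)=-1; (−1)^{0·2·5}·(-1)^2·(-1)^0 = +1.
v=23: a=23^-7·(≡17), b=23^-8·(≡2) mod 23; (17|23)=-1, (2|23)=+1; (−1)^{-7·-8·11}·(-1)^-8·(+1)^-7 = +1.
v=7: a=7^-2·(≡6), b=7^-4·(≡3) mod 7; (6|7)=-1, (3|7)=-1; (−1)^{-2·-4·3}·(-1)^-4·(-1)^-2 = +1.
v=∞: -23 < 0 and -130 < 0  ⇒  (a,b)_∞ = -1.
v=13: a=13^2·(≡10), b=13^3·(≡12) mod 13; (10|13)=+1, (12|13)=+1; (−1)^{2·3·6}·(+1)^3·(+1)^2 = +1.
v=5: a=5^10·(≡3), b=5^17·(≡1) mod 5; (3|5)=-1, (1|5)=+1; (−1)^{10·17·2}·(-1)^17·(+1)^10 = -1.
(-23, -130 / ℚ) ramifies at {5, ∞}: a division algebra.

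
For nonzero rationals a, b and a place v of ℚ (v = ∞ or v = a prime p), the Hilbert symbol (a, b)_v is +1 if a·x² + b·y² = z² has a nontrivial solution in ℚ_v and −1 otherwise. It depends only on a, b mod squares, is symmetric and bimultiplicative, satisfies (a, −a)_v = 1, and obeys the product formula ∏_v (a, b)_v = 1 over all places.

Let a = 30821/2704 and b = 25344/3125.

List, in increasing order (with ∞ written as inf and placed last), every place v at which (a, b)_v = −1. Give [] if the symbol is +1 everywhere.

[11, 37]

(a, b) ≡ (629, 55) mod (ℚ^×)²; places V = {2, 3, 5, 7, 11, 13, 17, 37, ∞}.
(a,b)_2: α=-4, β=8; u≡5, v≡7 (mod 8); ε(u)ε(v)=0·1, αω(v)=-4·0, βω(u)=8·1; sum ≡ 0  ⇒  +1.
(a,b)_3: α=0, u≡2; β=2, v≡1 (mod 3); (2|3)=-1, (1|3)=+1; sign (−1)^0·-1^2·+1^0 = +1.
(a,b)_11: α=0, u≡6; β=1, v≡5 (mod 11); (6|11)=-1, (5|11)=+1; sign (−1)^0·-1^1·+1^0 = -1.
(a,b)_17: α=1, u≡11; β=0, v≡1 (mod 17); (11|17)=-1, (1|17)=+1; sign (−1)^0·-1^0·+1^1 = +1.
(a,b)_∞: sgn(629)=+, sgn(55)=+, so +1.
(a,b)_37: α=1, u≡31; β=0, v≡13 (mod 37); (31|37)=-1, (13|37)=-1; sign (−1)^0·-1^0·-1^1 = -1.
(a,b)_7: α=2, u≡3; β=0, v≡6 (mod 7); (3|7)=-1, (6|7)=-1; sign (−1)^0·-1^0·-1^2 = +1.
(a,b)_13: α=-2, u≡8; β=0, v≡4 (mod 13); (8|13)=-1, (4|13)=+1; sign (−1)^0·-1^0·+1^-2 = +1.
(a,b)_5: α=0, u≡4; β=-5, v≡4 (mod 5); (4|5)=+1, (4|5)=+1; sign (−1)^0·+1^-5·+1^0 = +1.
|Ram(629, 55)| = 2, even; anisotropic at {11, 37}.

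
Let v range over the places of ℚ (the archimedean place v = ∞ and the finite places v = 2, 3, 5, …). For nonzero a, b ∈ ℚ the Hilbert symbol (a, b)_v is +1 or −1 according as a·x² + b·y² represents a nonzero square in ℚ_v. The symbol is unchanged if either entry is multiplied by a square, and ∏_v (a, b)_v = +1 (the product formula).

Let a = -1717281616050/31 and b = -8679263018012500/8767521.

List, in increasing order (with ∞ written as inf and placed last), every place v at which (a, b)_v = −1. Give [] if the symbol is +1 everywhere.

[2, 5, 7, 17, 31, inf]

(a, b) ≡ (-1955398718, -1852405) mod (ℚ^×)²; places V = {2, 3, 5, 7, 11, 13, 17, 19, 29, 31, 37, 47, ∞}.
(a,b)_11: α=2, u≡8; β=0, v≡8 (mod 11); (8|11)=-1, (8|11)=-1; sign (−1)^0·-1^0·-1^2 = +1.
(a,b)_3: α=2, u≡1; β=-4, v≡2 (mod 3); (1|3)=+1, (2|3)=-1; sign (−1)^0·+1^-4·-1^2 = +1.
(a,b)_29: α=1, u≡14; β=0, v≡5 (mod 29); (14|29)=-1, (5|29)=+1; sign (−1)^0·-1^0·+1^1 = +1.
(a,b)_17: α=1, u≡9; β=1, v≡11 (mod 17); (9|17)=+1, (11|17)=-1; sign (−1)^0·+1^1·-1^1 = -1.
(a,b)_31: α=-1, u≡3; β=1, v≡22 (mod 31); (3|31)=-1, (22|31)=-1; sign (−1)^1·-1^1·-1^-1 = -1.
(a,b)_5: α=2, u≡3; β=5, v≡1 (mod 5); (3|5)=-1, (1|5)=+1; sign (−1)^0·-1^5·+1^2 = -1.
(a,b)_19: α=1, u≡5; β=1, v≡18 (mod 19); (5|19)=+1, (18|19)=-1; sign (−1)^1·+1^1·-1^1 = +1.
(a,b)_2: α=1, β=2; u≡1, v≡3 (mod 8); ε(u)ε(v)=0·1, αω(v)=1·1, βω(u)=2·0; sum ≡ 1  ⇒  -1.
(a,b)_7: α=1, u≡5; β=-2, v≡5 (mod 7); (5|7)=-1, (5|7)=-1; sign (−1)^0·-1^-2·-1^1 = -1.
(a,b)_∞: sgn(-1955398718)=−, sgn(-1852405)=−, so -1.
(a,b)_37: α=1, u≡21; β=5, v≡27 (mod 37); (21|37)=+1, (27|37)=+1; sign (−1)^0·+1^5·+1^1 = +1.
(a,b)_47: α=0, u≡19; β=-2, v≡12 (mod 47); (19|47)=-1, (12|47)=+1; sign (−1)^0·-1^-2·+1^0 = +1.
(a,b)_13: α=1, u≡11; β=0, v≡1 (mod 13); (11|13)=-1, (1|13)=+1; sign (−1)^0·-1^0·+1^1 = +1.
|Ram(-1955398718, -1852405)| = 6, even; anisotropic at {2, 5, 7, 17, 31, ∞}.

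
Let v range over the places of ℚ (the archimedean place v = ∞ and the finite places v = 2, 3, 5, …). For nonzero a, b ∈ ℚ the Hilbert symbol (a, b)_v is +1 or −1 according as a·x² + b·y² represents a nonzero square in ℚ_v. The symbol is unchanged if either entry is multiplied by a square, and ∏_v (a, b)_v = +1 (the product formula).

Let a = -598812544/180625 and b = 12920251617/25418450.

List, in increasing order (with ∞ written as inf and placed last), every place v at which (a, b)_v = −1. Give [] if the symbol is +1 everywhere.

[7, 13, 17, 23]

Mod squares: a ≡ -46, b ≡ 58786. Check v ∈ {∞, 2, 3, 5, 7, 11, 13, 17, 19, 23, 31, 41}.
v=∞: -46 < 0 and 58786 > 0  ⇒  (a,b)_∞ = +1.
v=13: a=13^0·(≡7), b=13^3·(≡5) mod 13; (7|13)=-1, (5|13)=-1; (−1)^{0·3·6}·(-1)^3·(-1)^0 = -1.
v=31: a=31^0·(≡25), b=31^-2·(≡1) mod 31; (25|31)=+1, (1|31)=+1; (−1)^{0·-2·15}·(+1)^-2·(+1)^0 = +1.
v=7: a=7^0·(≡5), b=7^1·(≡3) mod 7; (5|7)=-1, (3|7)=-1; (−1)^{0·1·3}·(-1)^1·(-1)^0 = -1.
v=17: a=17^-2·(≡14), b=17^3·(≡6) mod 17; (14|17)=-1, (6|17)=-1; (−1)^{-2·3·8}·(-1)^3·(-1)^-2 = -1.
v=23: a=23^1·(≡20), b=23^-2·(≡10) mod 23; (20|23)=-1, (10|23)=-1; (−1)^{1·-2·11}·(-1)^-2·(-1)^1 = -1.
v=19: a=19^0·(≡4), b=19^1·(≡17) mod 19; (4|19)=+1, (17|19)=+1; (−1)^{0·1·9}·(+1)^1·(+1)^0 = +1.
v=41: a=41^2·(≡32), b=41^0·(≡37) mod 41; (32|41)=+1, (37|41)=+1; (−1)^{2·0·20}·(+1)^0·(+1)^2 = +1.
v=3: a=3^0·(≡2), b=3^2·(≡1) mod 3; (2|3)=-1, (1|3)=+1; (−1)^{0·2·1}·(-1)^2·(+1)^0 = +1.
v=11: a=11^2·(≡5), b=11^0·(≡10) mod 11; (5|11)=+1, (10|11)=-1; (−1)^{2·0·5}·(+1)^0·(-1)^2 = +1.
v=5: a=5^-4·(≡4), b=5^-2·(≡4) mod 5; (4|5)=+1, (4|5)=+1; (−1)^{-4·-2·2}·(+1)^-2·(+1)^-4 = +1.
v=2: v_2(a)=7, v_2(b)=-1; units ≡ 1, 1 (mod 8); ε·ε+αω+βω = 0·0+7·0+-1·0 ≡ 0  ⇒  (a,b)_2 = +1.
(-46, 58786 / ℚ) ramifies at {7, 13, 17, 23}: a division algebra.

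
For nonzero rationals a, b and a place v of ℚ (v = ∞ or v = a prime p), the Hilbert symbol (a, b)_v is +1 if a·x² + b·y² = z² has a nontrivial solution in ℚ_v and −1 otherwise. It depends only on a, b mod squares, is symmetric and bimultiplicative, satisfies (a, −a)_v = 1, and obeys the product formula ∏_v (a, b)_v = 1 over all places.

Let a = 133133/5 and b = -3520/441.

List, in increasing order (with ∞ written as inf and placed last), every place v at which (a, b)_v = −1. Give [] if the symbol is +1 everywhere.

[5, 19]

(a, b) ≡ (13585, -55) mod (ℚ^×)²; places V = {2, 3, 5, 7, 11, 13, 19, ∞}.
(a,b)_11: α=1, u≡5; β=1, v≡10 (mod 11); (5|11)=+1, (10|11)=-1; sign (−1)^1·+1^1·-1^1 = +1.
(a,b)_19: α=1, u≡3; β=0, v≡13 (mod 19); (3|19)=-1, (13|19)=-1; sign (−1)^0·-1^0·-1^1 = -1.
(a,b)_5: α=-1, u≡3; β=1, v≡1 (mod 5); (3|5)=-1, (1|5)=+1; sign (−1)^0·-1^1·+1^-1 = -1.
(a,b)_∞: sgn(13585)=+, sgn(-55)=−, so +1.
(a,b)_2: α=0, β=6; u≡1, v≡1 (mod 8); ε(u)ε(v)=0·0, αω(v)=0·0, βω(u)=6·0; sum ≡ 0  ⇒  +1.
(a,b)_13: α=1, u≡2; β=0, v≡10 (mod 13); (2|13)=-1, (10|13)=+1; sign (−1)^0·-1^0·+1^1 = +1.
(a,b)_7: α=2, u≡3; β=-2, v≡4 (mod 7); (3|7)=-1, (4|7)=+1; sign (−1)^0·-1^-2·+1^2 = +1.
(a,b)_3: α=0, u≡1; β=-2, v≡2 (mod 3); (1|3)=+1, (2|3)=-1; sign (−1)^0·+1^-2·-1^0 = +1.
(13585, -55 / ℚ) ramifies at {5, 19}: a division algebra.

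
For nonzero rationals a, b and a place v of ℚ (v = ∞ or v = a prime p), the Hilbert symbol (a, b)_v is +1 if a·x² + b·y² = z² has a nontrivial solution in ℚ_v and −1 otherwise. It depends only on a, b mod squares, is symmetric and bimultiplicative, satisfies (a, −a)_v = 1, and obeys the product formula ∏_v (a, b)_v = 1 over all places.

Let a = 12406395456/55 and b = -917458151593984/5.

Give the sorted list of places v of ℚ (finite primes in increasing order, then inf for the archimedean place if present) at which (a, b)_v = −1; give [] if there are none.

[7, 11]

Mod squares: a ≡ 55, b ≡ -15470. Check v ∈ {∞, 2, 3, 5, 7, 11, 13, 17}.
v=∞: 55 > 0 and -15470 < 0  ⇒  (a,b)_∞ = +1.
v=11: a=11^-1·(≡3), b=11^2·(≡8) mod 11; (3|11)=+1, (8|11)=-1; (−1)^{-1·2·5}·(+1)^2·(-1)^-1 = -1.
v=7: a=7^2·(≡6), b=7^3·(≡4) mod 7; (6|7)=-1, (4|7)=+1; (−1)^{2·3·3}·(-1)^3·(+1)^2 = -1.
v=17: a=17^2·(≡8), b=17^3·(≡16) mod 17; (8|17)=+1, (16|17)=+1; (−1)^{2·3·8}·(+1)^3·(+1)^2 = +1.
v=5: a=5^-1·(≡1), b=5^-1·(≡1) mod 5; (1|5)=+1, (1|5)=+1; (−1)^{-1·-1·2}·(+1)^-1·(+1)^-1 = +1.
v=3: a=3^4·(≡1), b=3^0·(≡1) mod 3; (1|3)=+1, (1|3)=+1; (−1)^{4·0·1}·(+1)^0·(+1)^4 = +1.
v=13: a=13^2·(≡9), b=13^3·(≡2) mod 13; (9|13)=+1, (2|13)=-1; (−1)^{2·3·6}·(+1)^3·(-1)^2 = +1.
v=2: v_2(a)=6, v_2(b)=11; units ≡ 7, 1 (mod 8); ε·ε+αω+βω = 1·0+6·0+11·0 ≡ 0  ⇒  (a,b)_2 = +1.
(55, -15470 / ℚ) ramifies at {7, 11}: a division algebra.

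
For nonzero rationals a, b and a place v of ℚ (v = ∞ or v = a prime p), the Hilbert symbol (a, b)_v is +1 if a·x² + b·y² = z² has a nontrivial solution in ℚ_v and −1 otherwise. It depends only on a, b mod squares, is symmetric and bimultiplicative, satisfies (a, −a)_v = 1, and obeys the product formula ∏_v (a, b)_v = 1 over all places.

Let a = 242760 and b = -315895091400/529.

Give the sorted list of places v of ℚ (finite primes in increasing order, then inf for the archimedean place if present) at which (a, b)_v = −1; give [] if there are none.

[3, 17]

Mod squares: a ≡ 210, b ≡ -34. Check v ∈ {∞, 2, 3, 5, 7, 17, 23}.
v=5: a=5^1·(≡2), b=5^2·(≡1) mod 5; (2|5)=-1, (1|5)=+1; (−1)^{1·2·2}·(-1)^2·(+1)^1 = +1.
v=23: a=23^0·(≡18), b=23^-2·(≡16) mod 23; (18|23)=+1, (16|23)=+1; (−1)^{0·-2·11}·(+1)^-2·(+1)^0 = +1.
v=∞: 210 > 0 and -34 < 0  ⇒  (a,b)_∞ = +1.
v=2: v_2(a)=3, v_2(b)=3; units ≡ 1, 7 (mod 8); ε·ε+αω+βω = 0·1+3·0+3·0 ≡ 0  ⇒  (a,b)_2 = +1.
v=17: a=17^2·(≡7), b=17^3·(≡4) mod 17; (7|17)=-1, (4|17)=+1; (−1)^{2·3·8}·(-1)^3·(+1)^2 = -1.
v=3: a=3^1·(≡1), b=3^8·(≡2) mod 3; (1|3)=+1, (2|3)=-1; (−1)^{1·8·1}·(+1)^8·(-1)^1 = -1.
v=7: a=7^1·(≡2), b=7^2·(≡2) mod 7; (2|7)=+1, (2|7)=+1; (−1)^{1·2·3}·(+1)^2·(+1)^1 = +1.
|Ram(210, -34)| = 2, even; anisotropic at {3, 17}.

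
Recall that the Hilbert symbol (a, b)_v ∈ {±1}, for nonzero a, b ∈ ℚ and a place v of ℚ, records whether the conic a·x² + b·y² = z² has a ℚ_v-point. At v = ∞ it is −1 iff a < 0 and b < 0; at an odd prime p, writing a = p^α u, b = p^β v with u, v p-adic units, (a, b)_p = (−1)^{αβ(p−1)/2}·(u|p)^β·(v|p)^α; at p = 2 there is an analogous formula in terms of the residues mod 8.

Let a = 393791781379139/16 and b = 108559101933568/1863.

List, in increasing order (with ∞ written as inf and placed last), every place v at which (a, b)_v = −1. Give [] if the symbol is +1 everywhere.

Mod squares: a ≡ 299, b ≡ 193154. Check v ∈ {∞, 2, 3, 11, 13, 17, 19, 23}.
v=23: a=23^1·(≡2), b=23^-1·(≡18) mod 23; (2|23)=+1, (18|23)=+1; (−1)^{1·-1·11}·(+1)^-1·(+1)^1 = -1.
v=3: a=3^0·(≡2), b=3^-4·(≡2) mod 3; (2|3)=-1, (2|3)=-1; (−1)^{0·-4·1}·(-1)^-4·(-1)^0 = +1.
v=2: v_2(a)=-4, v_2(b)=11; units ≡ 3, 1 (mod 8); ε·ε+αω+βω = 1·0+-4·0+11·1 ≡ 1  ⇒  (a,b)_2 = -1.
v=19: a=19^4·(≡3), b=19^3·(≡5) mod 19; (3|19)=-1, (5|19)=+1; (−1)^{4·3·9}·(-1)^3·(+1)^4 = -1.
v=17: a=17^4·(≡3), b=17^3·(≡10) mod 17; (3|17)=-1, (10|17)=-1; (−1)^{4·3·8}·(-1)^3·(-1)^4 = -1.
v=13: a=13^1·(≡1), b=13^1·(≡9) mod 13; (1|13)=+1, (9|13)=+1; (−1)^{1·1·6}·(+1)^1·(+1)^1 = +1.
v=11: a=11^2·(≡10), b=11^2·(≡9) mod 11; (10|11)=-1, (9|11)=+1; (−1)^{2·2·5}·(-1)^2·(+1)^2 = +1.
v=∞: 299 > 0 and 193154 > 0  ⇒  (a,b)_∞ = +1.
|Ram(299, 193154)| = 4, even; anisotropic at {2, 17, 19, 23}.

[2, 17, 19, 23]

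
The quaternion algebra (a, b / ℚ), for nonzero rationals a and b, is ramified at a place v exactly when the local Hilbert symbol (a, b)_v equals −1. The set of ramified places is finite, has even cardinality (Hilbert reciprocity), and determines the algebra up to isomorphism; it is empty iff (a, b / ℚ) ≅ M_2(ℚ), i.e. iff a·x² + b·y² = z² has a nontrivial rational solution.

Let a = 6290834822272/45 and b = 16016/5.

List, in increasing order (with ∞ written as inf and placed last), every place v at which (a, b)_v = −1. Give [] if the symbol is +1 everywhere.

[2, 5, 7, 13]

(a, b) ≡ (10010, 5005) mod (ℚ^×)²; places V = {2, 3, 5, 7, 11, 13, ∞}.
(a,b)_∞: sgn(10010)=+, sgn(5005)=+, so +1.
(a,b)_5: α=-1, u≡3; β=-1, v≡1 (mod 5); (3|5)=-1, (1|5)=+1; sign (−1)^0·-1^-1·+1^-1 = -1.
(a,b)_7: α=5, u≡4; β=1, v≡4 (mod 7); (4|7)=+1, (4|7)=+1; sign (−1)^1·+1^1·+1^5 = -1.
(a,b)_11: α=3, u≡10; β=1, v≡3 (mod 11); (10|11)=-1, (3|11)=+1; sign (−1)^1·-1^1·+1^3 = +1.
(a,b)_13: α=3, u≡12; β=1, v≡2 (mod 13); (12|13)=+1, (2|13)=-1; sign (−1)^0·+1^1·-1^3 = -1.
(a,b)_3: α=-2, u≡2; β=0, v≡1 (mod 3); (2|3)=-1, (1|3)=+1; sign (−1)^0·-1^0·+1^-2 = +1.
(a,b)_2: α=7, β=4; u≡5, v≡5 (mod 8); ε(u)ε(v)=0·0, αω(v)=7·1, βω(u)=4·1; sum ≡ 1  ⇒  -1.
(10010, 5005 / ℚ) ramifies at {2, 5, 7, 13}: a division algebra.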